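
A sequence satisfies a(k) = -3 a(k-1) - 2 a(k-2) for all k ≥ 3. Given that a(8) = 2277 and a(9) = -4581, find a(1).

9

Rearranging, a(k-2) = (a(k) + 3 a(k-1)) / -2.
a(7) = (-4581 + 3(2277)) / -2 = 2250/-2 = -1125
a(6) = (2277 + 3(-1125)) / -2 = -1098/-2 = 549
a(5) = (-1125 + 3(549)) / -2 = 522/-2 = -261
a(4) = (549 + 3(-261)) / -2 = -234/-2 = 117
a(3) = (-261 + 3(117)) / -2 = 90/-2 = -45
a(2) = (117 + 3(-45)) / -2 = -18/-2 = 9
a(1) = (-45 + 3(9)) / -2 = -18/-2 = 9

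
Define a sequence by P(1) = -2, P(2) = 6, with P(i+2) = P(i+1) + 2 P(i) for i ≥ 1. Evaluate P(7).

82

P(3) = 6 + 2*(-2) = 2
P(4) = 2 + 2*6 = 14
P(5) = 14 + 2*2 = 18
P(6) = 18 + 2*14 = 46
P(7) = 46 + 2*18 = 82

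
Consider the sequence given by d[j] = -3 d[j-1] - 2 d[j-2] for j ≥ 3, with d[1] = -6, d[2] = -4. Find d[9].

2544

d[3] = -3·(-4) - 2·(-6) = 24
d[4] = -3·24 - 2·(-4) = -64
d[5] = -3·(-64) - 2·24 = 144
d[6] = -3·144 - 2·(-64) = -304
d[7] = -3·(-304) - 2·144 = 624
d[8] = -3·624 - 2·(-304) = -1264
d[9] = -3·(-1264) - 2·624 = 2544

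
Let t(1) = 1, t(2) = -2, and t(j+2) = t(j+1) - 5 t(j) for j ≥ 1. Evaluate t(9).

553

t(3) = (-2) - 5·1 = -7
t(4) = (-7) - 5·(-2) = 3
t(5) = 3 - 5·(-7) = 38
t(6) = 38 - 5·3 = 23
t(7) = 23 - 5·38 = -167
t(8) = (-167) - 5·23 = -282
t(9) = (-282) - 5·(-167) = 553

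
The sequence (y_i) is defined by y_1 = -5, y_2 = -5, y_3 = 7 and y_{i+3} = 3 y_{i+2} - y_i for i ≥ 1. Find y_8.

2017

y_4 = 3·7 - (-5) = 26
y_5 = 3·26 - (-5) = 83
y_6 = 3·83 - 7 = 242
y_7 = 3·242 - 26 = 700
y_8 = 3·700 - 83 = 2017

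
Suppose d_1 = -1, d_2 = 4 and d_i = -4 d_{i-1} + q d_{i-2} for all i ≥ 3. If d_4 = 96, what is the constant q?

4

d_3 = -16 - q
d_4 = 64 + 8q
So 64 + 8q = 96, giving q = 4.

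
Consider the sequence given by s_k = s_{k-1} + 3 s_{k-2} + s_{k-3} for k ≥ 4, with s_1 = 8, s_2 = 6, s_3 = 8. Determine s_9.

2360

s_4 = 8 + 3(6) + 8 = 34
s_5 = 34 + 3(8) + 6 = 64
s_6 = 64 + 3(34) + 8 = 174
s_7 = 174 + 3(64) + 34 = 400
s_8 = 400 + 3(174) + 64 = 986
s_9 = 986 + 3(400) + 174 = 2360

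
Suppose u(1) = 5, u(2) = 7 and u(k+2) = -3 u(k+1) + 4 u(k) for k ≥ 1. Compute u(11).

u(3) = -3*7 + 4*5 = -1
u(4) = -3*(-1) + 4*7 = 31
u(5) = -3*31 + 4*(-1) = -97
u(6) = -3*(-97) + 4*31 = 415
u(7) = -3*415 + 4*(-97) = -1633
u(8) = -3*(-1633) + 4*415 = 6559
u(9) = -3*6559 + 4*(-1633) = -26209
u(10) = -3*(-26209) + 4*6559 = 104863
u(11) = -3*104863 + 4*(-26209) = -419425

-419425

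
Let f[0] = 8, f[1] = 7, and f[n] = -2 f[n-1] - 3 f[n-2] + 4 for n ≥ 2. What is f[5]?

f[2] = -2*7 - 3*8 + 4 = -34
f[3] = -2*(-34) - 3*7 + 4 = 51
f[4] = -2*51 - 3*(-34) + 4 = 4
f[5] = -2*4 - 3*51 + 4 = -157

-157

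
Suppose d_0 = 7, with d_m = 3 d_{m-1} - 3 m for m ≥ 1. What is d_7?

d_1 = 3*7 - 3 = 18
d_2 = 3*18 - 6 = 48
d_3 = 3*48 - 9 = 135
d_4 = 3*135 - 12 = 393
d_5 = 3*393 - 15 = 1164
d_6 = 3*1164 - 18 = 3474
d_7 = 3*3474 - 21 = 10401

10401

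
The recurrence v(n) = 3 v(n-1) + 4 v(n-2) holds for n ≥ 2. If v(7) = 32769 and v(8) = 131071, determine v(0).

Rearranging, v(n-2) = (v(n) - 3 v(n-1)) / 4.
v(6) = (131071 - 3(32769)) / 4 = 32764/4 = 8191
v(5) = (32769 - 3(8191)) / 4 = 8196/4 = 2049
v(4) = (8191 - 3(2049)) / 4 = 2044/4 = 511
v(3) = (2049 - 3(511)) / 4 = 516/4 = 129
v(2) = (511 - 3(129)) / 4 = 124/4 = 31
v(1) = (129 - 3(31)) / 4 = 36/4 = 9
v(0) = (31 - 3(9)) / 4 = 4/4 = 1

1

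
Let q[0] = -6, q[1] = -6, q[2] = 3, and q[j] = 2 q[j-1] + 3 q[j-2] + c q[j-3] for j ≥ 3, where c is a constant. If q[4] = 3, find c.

q[3] = -12 - 6c
q[4] = -15 - 18c
So -15 - 18c = 3, giving c = -1.

-1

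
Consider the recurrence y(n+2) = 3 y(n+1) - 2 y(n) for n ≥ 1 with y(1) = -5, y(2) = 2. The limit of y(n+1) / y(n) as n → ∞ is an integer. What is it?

2

The characteristic equation is r^2 - 3r + 2 = 0, which factors as (r - 2)(r - 1) = 0.
So the roots are 2 and 1. Since |2| > |1| and the coefficient of 2^n is non-zero, the ratio tends to 2.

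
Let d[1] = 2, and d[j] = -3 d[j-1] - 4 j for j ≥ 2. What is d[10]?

-73822

d[2] = -3·2 - 8 = -14
d[3] = -3·(-14) - 12 = 30
d[4] = -3·30 - 16 = -106
d[5] = -3·(-106) - 20 = 298
d[6] = -3·298 - 24 = -918
d[7] = -3·(-918) - 28 = 2726
d[8] = -3·2726 - 32 = -8210
d[9] = -3·(-8210) - 36 = 24594
d[10] = -3·24594 - 40 = -73822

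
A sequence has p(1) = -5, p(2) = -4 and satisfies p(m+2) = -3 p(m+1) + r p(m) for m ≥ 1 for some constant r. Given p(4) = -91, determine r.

-5

p(3) = 12 - 5r
p(4) = -36 + 11r
So -36 + 11r = -91, giving r = -5.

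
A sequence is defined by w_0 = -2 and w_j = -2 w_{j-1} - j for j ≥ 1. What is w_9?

907

w_1 = -2*(-2) - 1 = 3
w_2 = -2*3 - 2 = -8
w_3 = -2*(-8) - 3 = 13
w_4 = -2*13 - 4 = -30
w_5 = -2*(-30) - 5 = 55
w_6 = -2*55 - 6 = -116
w_7 = -2*(-116) - 7 = 225
w_8 = -2*225 - 8 = -458
w_9 = -2*(-458) - 9 = 907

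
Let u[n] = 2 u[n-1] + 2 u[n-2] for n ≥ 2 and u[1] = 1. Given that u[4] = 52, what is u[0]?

Let u[0] = x.
u[2] = 2 + 2x
u[3] = 6 + 4x
u[4] = 16 + 12x
So 16 + 12x = 52, giving x = 3.

3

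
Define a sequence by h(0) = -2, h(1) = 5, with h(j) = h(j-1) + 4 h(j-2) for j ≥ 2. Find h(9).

2297

h(2) = 5 + 4·(-2) = -3
h(3) = (-3) + 4·5 = 17
h(4) = 17 + 4·(-3) = 5
h(5) = 5 + 4·17 = 73
h(6) = 73 + 4·5 = 93
h(7) = 93 + 4·73 = 385
h(8) = 385 + 4·93 = 757
h(9) = 757 + 4·385 = 2297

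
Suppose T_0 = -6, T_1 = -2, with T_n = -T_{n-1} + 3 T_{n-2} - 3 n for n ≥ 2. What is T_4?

T_2 = -(-2) + 3(-6) - 6 = -22
T_3 = -(-22) + 3(-2) - 9 = 7
T_4 = -7 + 3(-22) - 12 = -85

-85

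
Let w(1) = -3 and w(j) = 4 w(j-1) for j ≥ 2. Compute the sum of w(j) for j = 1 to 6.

-4095

w(2) = 4·(-3) = -12
w(3) = 4·(-12) = -48
w(4) = 4·(-48) = -192
w(5) = 4·(-192) = -768
w(6) = 4·(-768) = -3072
Sum = (-3) + (-12) + (-48) + (-192) + (-768) + (-3072) = -4095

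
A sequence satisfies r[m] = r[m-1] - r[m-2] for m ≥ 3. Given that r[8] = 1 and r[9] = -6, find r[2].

Rearranging, r[m-2] = -(r[m] - r[m-1]).
r[7] = -(-6 - 1) = 7
r[6] = -(1 - 7) = 6
r[5] = -(7 - 6) = -1
r[4] = -(6 - (-1)) = -7
r[3] = -(-1 - (-7)) = -6
r[2] = -(-7 - (-6)) = 1

1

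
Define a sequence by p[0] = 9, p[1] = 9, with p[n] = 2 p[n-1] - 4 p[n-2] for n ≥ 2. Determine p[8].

-1152

p[2] = 2·9 - 4·9 = -18
p[3] = 2·(-18) - 4·9 = -72
p[4] = 2·(-72) - 4·(-18) = -72
p[5] = 2·(-72) - 4·(-72) = 144
p[6] = 2·144 - 4·(-72) = 576
p[7] = 2·576 - 4·144 = 576
p[8] = 2·576 - 4·576 = -1152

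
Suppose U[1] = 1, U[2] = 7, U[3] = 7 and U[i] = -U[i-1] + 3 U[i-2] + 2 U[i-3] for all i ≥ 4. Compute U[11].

U[4] = -7 + 3·7 + 2·1 = 16
U[5] = -16 + 3·7 + 2·7 = 19
U[6] = -19 + 3·16 + 2·7 = 43
U[7] = -43 + 3·19 + 2·16 = 46
U[8] = -46 + 3·43 + 2·19 = 121
U[9] = -121 + 3·46 + 2·43 = 103
U[10] = -103 + 3·121 + 2·46 = 352
U[11] = -352 + 3·103 + 2·121 = 199

199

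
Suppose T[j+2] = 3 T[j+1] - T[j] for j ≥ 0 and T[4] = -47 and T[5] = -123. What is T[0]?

-2

Rearranging, T[j-2] = -(T[j] - 3 T[j-1]).
T[3] = -(-123 - 3·(-47)) = -18
T[2] = -(-47 - 3·(-18)) = -7
T[1] = -(-18 - 3·(-7)) = -3
T[0] = -(-7 - 3·(-3)) = -2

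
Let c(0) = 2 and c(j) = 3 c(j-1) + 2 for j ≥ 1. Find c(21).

The fixed point is 2/(1 - 3) = -1, so c(j) + 1 = 3(c(j-1) + 1).
Hence c(j) = 3·3^j - 1.
c(21) = 3·3^{21} - 1 = 3·10460353203 - 1 = 31381059608.

31381059608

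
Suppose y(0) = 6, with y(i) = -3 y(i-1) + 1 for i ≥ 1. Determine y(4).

466

y(1) = -3(6) + 1 = -17
y(2) = -3(-17) + 1 = 52
y(3) = -3(52) + 1 = -155
y(4) = -3(-155) + 1 = 466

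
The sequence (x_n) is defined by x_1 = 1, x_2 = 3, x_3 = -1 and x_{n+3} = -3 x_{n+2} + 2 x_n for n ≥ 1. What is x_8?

177

x_4 = -3*(-1) + 2*1 = 5
x_5 = -3*5 + 2*3 = -9
x_6 = -3*(-9) + 2*(-1) = 25
x_7 = -3*25 + 2*5 = -65
x_8 = -3*(-65) + 2*(-9) = 177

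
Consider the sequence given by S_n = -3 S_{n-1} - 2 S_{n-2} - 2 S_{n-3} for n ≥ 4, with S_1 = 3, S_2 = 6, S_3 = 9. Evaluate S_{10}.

-9879

S_4 = -3*9 - 2*6 - 2*3 = -45
S_5 = -3*(-45) - 2*9 - 2*6 = 105
S_6 = -3*105 - 2*(-45) - 2*9 = -243
S_7 = -3*(-243) - 2*105 - 2*(-45) = 609
S_8 = -3*609 - 2*(-243) - 2*105 = -1551
S_9 = -3*(-1551) - 2*609 - 2*(-243) = 3921
S_{10} = -3*3921 - 2*(-1551) - 2*609 = -9879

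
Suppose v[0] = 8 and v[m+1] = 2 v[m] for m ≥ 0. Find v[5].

256

v[1] = 2(8) = 16
v[2] = 2(16) = 32
v[3] = 2(32) = 64
v[4] = 2(64) = 128
v[5] = 2(128) = 256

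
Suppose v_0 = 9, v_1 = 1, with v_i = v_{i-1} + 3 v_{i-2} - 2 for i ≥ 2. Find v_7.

1033

v_2 = 1 + 3*9 - 2 = 26
v_3 = 26 + 3*1 - 2 = 27
v_4 = 27 + 3*26 - 2 = 103
v_5 = 103 + 3*27 - 2 = 182
v_6 = 182 + 3*103 - 2 = 489
v_7 = 489 + 3*182 - 2 = 1033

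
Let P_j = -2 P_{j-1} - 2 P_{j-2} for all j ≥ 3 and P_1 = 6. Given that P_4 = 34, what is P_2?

5

Let P_2 = z.
P_3 = -12 - 2z
P_4 = 24 + 2z
So 24 + 2z = 34, giving z = 5.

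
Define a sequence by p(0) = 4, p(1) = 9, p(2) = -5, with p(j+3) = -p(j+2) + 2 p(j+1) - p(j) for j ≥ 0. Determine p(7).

376

p(3) = -(-5) + 2*9 - 4 = 19
p(4) = -19 + 2*(-5) - 9 = -38
p(5) = -(-38) + 2*19 - (-5) = 81
p(6) = -81 + 2*(-38) - 19 = -176
p(7) = -(-176) + 2*81 - (-38) = 376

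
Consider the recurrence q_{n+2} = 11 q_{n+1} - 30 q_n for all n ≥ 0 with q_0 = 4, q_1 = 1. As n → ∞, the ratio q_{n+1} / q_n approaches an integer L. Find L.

6

The characteristic equation is r^2 - 11r + 30 = 0, which factors as (r - 6)(r - 5) = 0.
So the roots are 6 and 5. Since |6| > |5| and the coefficient of 6^n is non-zero, the ratio tends to 6.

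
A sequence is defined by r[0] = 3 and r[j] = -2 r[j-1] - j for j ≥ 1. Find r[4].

50

r[1] = -2*3 - 1 = -7
r[2] = -2*(-7) - 2 = 12
r[3] = -2*12 - 3 = -27
r[4] = -2*(-27) - 4 = 50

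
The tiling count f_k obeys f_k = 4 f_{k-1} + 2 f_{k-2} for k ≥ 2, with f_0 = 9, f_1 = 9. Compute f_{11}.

36038304

f_2 = 4(9) + 2(9) = 54
f_3 = 4(54) + 2(9) = 234
f_4 = 4(234) + 2(54) = 1044
f_5 = 4(1044) + 2(234) = 4644
f_6 = 4(4644) + 2(1044) = 20664
f_7 = 4(20664) + 2(4644) = 91944
f_8 = 4(91944) + 2(20664) = 409104
f_9 = 4(409104) + 2(91944) = 1820304
f_{10} = 4(1820304) + 2(409104) = 8099424
f_{11} = 4(8099424) + 2(1820304) = 36038304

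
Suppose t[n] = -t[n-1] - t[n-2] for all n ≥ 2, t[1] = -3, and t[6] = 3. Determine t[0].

3

Let t[0] = y.
t[2] = 3 - y
t[3] = y
t[4] = -3
t[5] = 3 - y
t[6] = y
So y = 3, giving y = 3.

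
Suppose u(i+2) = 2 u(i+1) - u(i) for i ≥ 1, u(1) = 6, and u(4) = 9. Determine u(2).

7

Let u(2) = x.
u(3) = -6 + 2x
u(4) = -12 + 3x
So -12 + 3x = 9, giving x = 7.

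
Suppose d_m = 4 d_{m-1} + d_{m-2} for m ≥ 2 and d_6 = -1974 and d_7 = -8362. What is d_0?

2

Rearranging, d_{m-2} = d_m - 4 d_{m-1}.
d_5 = -8362 - 4·(-1974) = -466
d_4 = -1974 - 4·(-466) = -110
d_3 = -466 - 4·(-110) = -26
d_2 = -110 - 4·(-26) = -6
d_1 = -26 - 4·(-6) = -2
d_0 = -6 - 4·(-2) = 2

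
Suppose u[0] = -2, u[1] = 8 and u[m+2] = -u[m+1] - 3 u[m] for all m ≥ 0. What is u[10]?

-692

u[2] = -8 - 3*(-2) = -2
u[3] = -(-2) - 3*8 = -22
u[4] = -(-22) - 3*(-2) = 28
u[5] = -28 - 3*(-22) = 38
u[6] = -38 - 3*28 = -122
u[7] = -(-122) - 3*38 = 8
u[8] = -8 - 3*(-122) = 358
u[9] = -358 - 3*8 = -382
u[10] = -(-382) - 3*358 = -692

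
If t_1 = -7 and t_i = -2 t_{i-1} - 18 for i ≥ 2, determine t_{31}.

The fixed point is -18/(1 + 2) = -6, so t_i + 6 = -2(t_{i-1} + 6).
Hence t_i = -1·(-2)^{i-1} - 6.
t_{31} = -1·(-2)^{30} - 6 = -1·1073741824 - 6 = -1073741830.

-1073741830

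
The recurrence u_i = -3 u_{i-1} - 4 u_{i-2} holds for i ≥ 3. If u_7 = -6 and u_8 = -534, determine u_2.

Rearranging, u_{i-2} = (u_i + 3 u_{i-1}) / -4.
u_6 = (-534 + 3(-6)) / -4 = -552/-4 = 138
u_5 = (-6 + 3(138)) / -4 = 408/-4 = -102
u_4 = (138 + 3(-102)) / -4 = -168/-4 = 42
u_3 = (-102 + 3(42)) / -4 = 24/-4 = -6
u_2 = (42 + 3(-6)) / -4 = 24/-4 = -6

-6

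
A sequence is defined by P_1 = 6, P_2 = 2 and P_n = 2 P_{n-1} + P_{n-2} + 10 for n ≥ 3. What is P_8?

P_3 = 2(2) + 6 + 10 = 20
P_4 = 2(20) + 2 + 10 = 52
P_5 = 2(52) + 20 + 10 = 134
P_6 = 2(134) + 52 + 10 = 330
P_7 = 2(330) + 134 + 10 = 804
P_8 = 2(804) + 330 + 10 = 1948

1948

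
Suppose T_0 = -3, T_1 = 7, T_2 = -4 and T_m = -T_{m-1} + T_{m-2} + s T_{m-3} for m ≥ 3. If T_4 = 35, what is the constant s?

5

T_3 = 11 - 3s
T_4 = -15 + 10s
So -15 + 10s = 35, giving s = 5.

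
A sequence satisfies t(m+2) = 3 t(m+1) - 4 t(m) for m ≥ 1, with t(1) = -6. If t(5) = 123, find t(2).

1

Let t(2) = x.
t(3) = 24 + 3x
t(4) = 72 + 5x
t(5) = 120 + 3x
So 120 + 3x = 123, giving x = 1.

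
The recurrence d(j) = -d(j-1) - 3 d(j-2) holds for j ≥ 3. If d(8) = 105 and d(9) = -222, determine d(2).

-3

Rearranging, d(j-2) = (d(j) + d(j-1)) / -3.
d(7) = (-222 + 105) / -3 = -117/-3 = 39
d(6) = (105 + 39) / -3 = 144/-3 = -48
d(5) = (39 + (-48)) / -3 = -9/-3 = 3
d(4) = (-48 + 3) / -3 = -45/-3 = 15
d(3) = (3 + 15) / -3 = 18/-3 = -6
d(2) = (15 + (-6)) / -3 = 9/-3 = -3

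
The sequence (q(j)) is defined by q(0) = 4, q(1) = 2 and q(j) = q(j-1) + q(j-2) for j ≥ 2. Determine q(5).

22

q(2) = 2 + 4 = 6
q(3) = 6 + 2 = 8
q(4) = 8 + 6 = 14
q(5) = 14 + 8 = 22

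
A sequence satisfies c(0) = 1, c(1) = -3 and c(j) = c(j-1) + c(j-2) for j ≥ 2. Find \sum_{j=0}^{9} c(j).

-209

c(2) = (-3) + 1 = -2
c(3) = (-2) + (-3) = -5
c(4) = (-5) + (-2) = -7
c(5) = (-7) + (-5) = -12
c(6) = (-12) + (-7) = -19
c(7) = (-19) + (-12) = -31
c(8) = (-31) + (-19) = -50
c(9) = (-50) + (-31) = -81
Sum = 1 + (-3) + (-2) + (-5) + (-7) + (-12) + (-19) + (-31) + (-50) + (-81) = -209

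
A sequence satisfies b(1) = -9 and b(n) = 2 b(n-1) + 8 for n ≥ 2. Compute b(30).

The fixed point is 8/(1 - 2) = -8, so b(n) + 8 = 2(b(n-1) + 8).
Hence b(n) = -1·2^{n-1} - 8.
b(30) = -1·2^{29} - 8 = -1·536870912 - 8 = -536870920.

-536870920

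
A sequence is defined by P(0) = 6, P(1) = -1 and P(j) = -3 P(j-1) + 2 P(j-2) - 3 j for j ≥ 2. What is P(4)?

P(2) = -3·(-1) + 2·6 - 6 = 9
P(3) = -3·9 + 2·(-1) - 9 = -38
P(4) = -3·(-38) + 2·9 - 12 = 120

120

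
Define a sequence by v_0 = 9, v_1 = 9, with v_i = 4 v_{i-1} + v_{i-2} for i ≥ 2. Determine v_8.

257913

v_2 = 4·9 + 9 = 45
v_3 = 4·45 + 9 = 189
v_4 = 4·189 + 45 = 801
v_5 = 4·801 + 189 = 3393
v_6 = 4·3393 + 801 = 14373
v_7 = 4·14373 + 3393 = 60885
v_8 = 4·60885 + 14373 = 257913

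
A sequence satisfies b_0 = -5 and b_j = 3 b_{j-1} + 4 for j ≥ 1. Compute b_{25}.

-2541865828331

The fixed point is 4/(1 - 3) = -2, so b_j + 2 = 3(b_{j-1} + 2).
Hence b_j = -3·3^j - 2.
b_{25} = -3·3^{25} - 2 = -3·847288609443 - 2 = -2541865828331.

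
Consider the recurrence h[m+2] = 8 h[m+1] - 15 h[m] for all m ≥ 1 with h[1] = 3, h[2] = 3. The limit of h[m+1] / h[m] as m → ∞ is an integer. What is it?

The characteristic equation is r^2 - 8r + 15 = 0, which factors as (r - 5)(r - 3) = 0.
So the roots are 5 and 3. Since |5| > |3| and the coefficient of 5^m is non-zero, the ratio tends to 5.

5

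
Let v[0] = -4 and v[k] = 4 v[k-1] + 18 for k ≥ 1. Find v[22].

35184372088826

The fixed point is 18/(1 - 4) = -6, so v[k] + 6 = 4(v[k-1] + 6).
Hence v[k] = 2·4^k - 6.
v[22] = 2·4^{22} - 6 = 2·17592186044416 - 6 = 35184372088826.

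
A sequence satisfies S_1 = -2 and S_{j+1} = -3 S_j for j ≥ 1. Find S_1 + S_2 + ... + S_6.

S_2 = -3*(-2) = 6
S_3 = -3*6 = -18
S_4 = -3*(-18) = 54
S_5 = -3*54 = -162
S_6 = -3*(-162) = 486
Sum = (-2) + 6 + (-18) + 54 + (-162) + 486 = 364

364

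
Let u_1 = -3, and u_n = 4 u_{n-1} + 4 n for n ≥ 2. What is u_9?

u_2 = 4·(-3) + 8 = -4
u_3 = 4·(-4) + 12 = -4
u_4 = 4·(-4) + 16 = 0
u_5 = 4·0 + 20 = 20
u_6 = 4·20 + 24 = 104
u_7 = 4·104 + 28 = 444
u_8 = 4·444 + 32 = 1808
u_9 = 4·1808 + 36 = 7268

7268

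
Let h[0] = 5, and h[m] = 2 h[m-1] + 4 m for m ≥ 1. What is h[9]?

h[1] = 2·5 + 4 = 14
h[2] = 2·14 + 8 = 36
h[3] = 2·36 + 12 = 84
h[4] = 2·84 + 16 = 184
h[5] = 2·184 + 20 = 388
h[6] = 2·388 + 24 = 800
h[7] = 2·800 + 28 = 1628
h[8] = 2·1628 + 32 = 3288
h[9] = 2·3288 + 36 = 6612

6612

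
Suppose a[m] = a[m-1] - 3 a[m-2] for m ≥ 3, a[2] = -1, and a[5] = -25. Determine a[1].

-5

Let a[1] = x.
a[3] = -1 - 3x
a[4] = 2 - 3x
a[5] = 5 + 6x
So 5 + 6x = -25, giving x = -5.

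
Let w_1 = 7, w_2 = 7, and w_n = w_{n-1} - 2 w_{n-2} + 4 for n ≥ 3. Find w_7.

37

w_3 = 7 - 2*7 + 4 = -3
w_4 = (-3) - 2*7 + 4 = -13
w_5 = (-13) - 2*(-3) + 4 = -3
w_6 = (-3) - 2*(-13) + 4 = 27
w_7 = 27 - 2*(-3) + 4 = 37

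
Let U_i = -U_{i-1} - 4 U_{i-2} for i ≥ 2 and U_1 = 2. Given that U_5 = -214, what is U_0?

Let U_0 = z.
U_2 = -2 - 4z
U_3 = -6 + 4z
U_4 = 14 + 12z
U_5 = 10 - 28z
So 10 - 28z = -214, giving z = 8.

8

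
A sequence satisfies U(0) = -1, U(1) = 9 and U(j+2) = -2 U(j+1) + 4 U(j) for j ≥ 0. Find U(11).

932864

U(2) = -2*9 + 4*(-1) = -22
U(3) = -2*(-22) + 4*9 = 80
U(4) = -2*80 + 4*(-22) = -248
U(5) = -2*(-248) + 4*80 = 816
U(6) = -2*816 + 4*(-248) = -2624
U(7) = -2*(-2624) + 4*816 = 8512
U(8) = -2*8512 + 4*(-2624) = -27520
U(9) = -2*(-27520) + 4*8512 = 89088
U(10) = -2*89088 + 4*(-27520) = -288256
U(11) = -2*(-288256) + 4*89088 = 932864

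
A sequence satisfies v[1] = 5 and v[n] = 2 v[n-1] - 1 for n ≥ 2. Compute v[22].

8388609

The fixed point is -1/(1 - 2) = 1, so v[n] - 1 = 2(v[n-1] - 1).
Hence v[n] = 4·2^{n-1} + 1.
v[22] = 4·2^{21} + 1 = 4·2097152 + 1 = 8388609.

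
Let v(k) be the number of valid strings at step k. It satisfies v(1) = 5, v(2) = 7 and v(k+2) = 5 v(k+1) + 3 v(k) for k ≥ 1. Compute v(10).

7862167

v(3) = 5*7 + 3*5 = 50
v(4) = 5*50 + 3*7 = 271
v(5) = 5*271 + 3*50 = 1505
v(6) = 5*1505 + 3*271 = 8338
v(7) = 5*8338 + 3*1505 = 46205
v(8) = 5*46205 + 3*8338 = 256039
v(9) = 5*256039 + 3*46205 = 1418810
v(10) = 5*1418810 + 3*256039 = 7862167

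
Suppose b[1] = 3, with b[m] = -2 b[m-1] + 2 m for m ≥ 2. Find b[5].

b[2] = -2·3 + 4 = -2
b[3] = -2·(-2) + 6 = 10
b[4] = -2·10 + 8 = -12
b[5] = -2·(-12) + 10 = 34

34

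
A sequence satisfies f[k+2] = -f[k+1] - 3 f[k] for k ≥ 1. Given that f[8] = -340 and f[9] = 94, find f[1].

-6

Rearranging, f[k-2] = (f[k] + f[k-1]) / -3.
f[7] = (94 + (-340)) / -3 = -246/-3 = 82
f[6] = (-340 + 82) / -3 = -258/-3 = 86
f[5] = (82 + 86) / -3 = 168/-3 = -56
f[4] = (86 + (-56)) / -3 = 30/-3 = -10
f[3] = (-56 + (-10)) / -3 = -66/-3 = 22
f[2] = (-10 + 22) / -3 = 12/-3 = -4
f[1] = (22 + (-4)) / -3 = 18/-3 = -6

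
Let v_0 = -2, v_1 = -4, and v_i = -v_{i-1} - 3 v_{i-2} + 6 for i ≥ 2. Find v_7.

v_2 = -(-4) - 3*(-2) + 6 = 16
v_3 = -16 - 3*(-4) + 6 = 2
v_4 = -2 - 3*16 + 6 = -44
v_5 = -(-44) - 3*2 + 6 = 44
v_6 = -44 - 3*(-44) + 6 = 94
v_7 = -94 - 3*44 + 6 = -220

-220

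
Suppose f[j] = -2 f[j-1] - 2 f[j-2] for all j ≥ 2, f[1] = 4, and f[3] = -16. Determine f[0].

Let f[0] = x.
f[2] = -8 - 2x
f[3] = 8 + 4x
So 8 + 4x = -16, giving x = -6.

-6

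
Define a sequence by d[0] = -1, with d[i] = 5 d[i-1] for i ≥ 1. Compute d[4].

d[1] = 5(-1) = -5
d[2] = 5(-5) = -25
d[3] = 5(-25) = -125
d[4] = 5(-125) = -625

-625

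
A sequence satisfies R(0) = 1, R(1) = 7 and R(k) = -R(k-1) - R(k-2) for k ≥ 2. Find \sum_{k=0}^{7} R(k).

8

R(2) = -7 - 1 = -8
R(3) = -(-8) - 7 = 1
R(4) = -1 - (-8) = 7
R(5) = -7 - 1 = -8
R(6) = -(-8) - 7 = 1
R(7) = -1 - (-8) = 7
Sum = 1 + 7 + (-8) + 1 + 7 + (-8) + 1 + 7 = 8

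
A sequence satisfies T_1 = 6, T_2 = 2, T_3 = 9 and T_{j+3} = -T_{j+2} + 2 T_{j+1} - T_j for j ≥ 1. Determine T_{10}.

T_4 = -9 + 2·2 - 6 = -11
T_5 = -(-11) + 2·9 - 2 = 27
T_6 = -27 + 2·(-11) - 9 = -58
T_7 = -(-58) + 2·27 - (-11) = 123
T_8 = -123 + 2·(-58) - 27 = -266
T_9 = -(-266) + 2·123 - (-58) = 570
T_{10} = -570 + 2·(-266) - 123 = -1225

-1225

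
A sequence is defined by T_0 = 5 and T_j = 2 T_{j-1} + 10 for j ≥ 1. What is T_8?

3830

T_1 = 2(5) + 10 = 20
T_2 = 2(20) + 10 = 50
T_3 = 2(50) + 10 = 110
T_4 = 2(110) + 10 = 230
T_5 = 2(230) + 10 = 470
T_6 = 2(470) + 10 = 950
T_7 = 2(950) + 10 = 1910
T_8 = 2(1910) + 10 = 3830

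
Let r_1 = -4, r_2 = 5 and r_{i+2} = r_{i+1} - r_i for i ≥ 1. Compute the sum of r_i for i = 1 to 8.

r_3 = 5 - (-4) = 9
r_4 = 9 - 5 = 4
r_5 = 4 - 9 = -5
r_6 = (-5) - 4 = -9
r_7 = (-9) - (-5) = -4
r_8 = (-4) - (-9) = 5
Sum = (-4) + 5 + 9 + 4 + (-5) + (-9) + (-4) + 5 = 1

1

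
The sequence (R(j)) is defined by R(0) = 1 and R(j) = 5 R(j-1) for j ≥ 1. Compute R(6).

15625

R(1) = 5*1 = 5
R(2) = 5*5 = 25
R(3) = 5*25 = 125
R(4) = 5*125 = 625
R(5) = 5*625 = 3125
R(6) = 5*3125 = 15625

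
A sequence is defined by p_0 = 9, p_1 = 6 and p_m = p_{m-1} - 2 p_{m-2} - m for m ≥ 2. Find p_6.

52

p_2 = 6 - 2·9 - 2 = -14
p_3 = (-14) - 2·6 - 3 = -29
p_4 = (-29) - 2·(-14) - 4 = -5
p_5 = (-5) - 2·(-29) - 5 = 48
p_6 = 48 - 2·(-5) - 6 = 52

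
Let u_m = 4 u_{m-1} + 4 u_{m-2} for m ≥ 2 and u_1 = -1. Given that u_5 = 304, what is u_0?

2

Let u_0 = v.
u_2 = -4 + 4v
u_3 = -20 + 16v
u_4 = -96 + 80v
u_5 = -464 + 384v
So -464 + 384v = 304, giving v = 2.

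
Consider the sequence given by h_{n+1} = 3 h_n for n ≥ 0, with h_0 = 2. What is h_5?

486

h_1 = 3(2) = 6
h_2 = 3(6) = 18
h_3 = 3(18) = 54
h_4 = 3(54) = 162
h_5 = 3(162) = 486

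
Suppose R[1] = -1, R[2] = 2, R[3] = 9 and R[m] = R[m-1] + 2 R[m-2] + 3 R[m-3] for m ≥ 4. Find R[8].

443

R[4] = 9 + 2(2) + 3(-1) = 10
R[5] = 10 + 2(9) + 3(2) = 34
R[6] = 34 + 2(10) + 3(9) = 81
R[7] = 81 + 2(34) + 3(10) = 179
R[8] = 179 + 2(81) + 3(34) = 443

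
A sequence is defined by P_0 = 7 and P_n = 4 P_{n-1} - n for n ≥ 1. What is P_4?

1680

P_1 = 4(7) - 1 = 27
P_2 = 4(27) - 2 = 106
P_3 = 4(106) - 3 = 421
P_4 = 4(421) - 4 = 1680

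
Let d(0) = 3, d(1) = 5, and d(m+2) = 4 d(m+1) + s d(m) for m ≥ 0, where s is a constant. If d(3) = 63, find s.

-1

d(2) = 20 + 3s
d(3) = 80 + 17s
So 80 + 17s = 63, giving s = -1.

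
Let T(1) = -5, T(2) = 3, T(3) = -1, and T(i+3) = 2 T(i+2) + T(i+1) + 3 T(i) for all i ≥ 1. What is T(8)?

T(4) = 2(-1) + 3 + 3(-5) = -14
T(5) = 2(-14) + (-1) + 3(3) = -20
T(6) = 2(-20) + (-14) + 3(-1) = -57
T(7) = 2(-57) + (-20) + 3(-14) = -176
T(8) = 2(-176) + (-57) + 3(-20) = -469

-469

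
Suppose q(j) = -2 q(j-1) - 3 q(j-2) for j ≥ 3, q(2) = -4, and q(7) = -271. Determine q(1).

Let q(1) = w.
q(3) = 8 - 3w
q(4) = -4 + 6w
q(5) = -16 - 3w
q(6) = 44 - 12w
q(7) = -40 + 33w
So -40 + 33w = -271, giving w = -7.

-7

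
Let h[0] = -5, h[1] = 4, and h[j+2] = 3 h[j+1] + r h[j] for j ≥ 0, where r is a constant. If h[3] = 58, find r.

-2

h[2] = 12 - 5r
h[3] = 36 - 11r
So 36 - 11r = 58, giving r = -2.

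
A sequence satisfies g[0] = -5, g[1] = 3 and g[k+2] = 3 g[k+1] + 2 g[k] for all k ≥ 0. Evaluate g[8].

1207

g[2] = 3*3 + 2*(-5) = -1
g[3] = 3*(-1) + 2*3 = 3
g[4] = 3*3 + 2*(-1) = 7
g[5] = 3*7 + 2*3 = 27
g[6] = 3*27 + 2*7 = 95
g[7] = 3*95 + 2*27 = 339
g[8] = 3*339 + 2*95 = 1207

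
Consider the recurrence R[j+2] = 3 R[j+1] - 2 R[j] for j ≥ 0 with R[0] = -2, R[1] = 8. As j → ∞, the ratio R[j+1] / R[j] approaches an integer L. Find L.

The characteristic equation is r^2 - 3r + 2 = 0, which factors as (r - 2)(r - 1) = 0.
So the roots are 2 and 1. Since |2| > |1| and the coefficient of 2^j is non-zero, the ratio tends to 2.

2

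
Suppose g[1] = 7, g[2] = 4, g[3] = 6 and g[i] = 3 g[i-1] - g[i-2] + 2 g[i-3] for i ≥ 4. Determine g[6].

242

g[4] = 3·6 - 4 + 2·7 = 28
g[5] = 3·28 - 6 + 2·4 = 86
g[6] = 3·86 - 28 + 2·6 = 242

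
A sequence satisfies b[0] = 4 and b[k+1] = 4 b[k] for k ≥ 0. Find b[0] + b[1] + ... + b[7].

b[1] = 4*4 = 16
b[2] = 4*16 = 64
b[3] = 4*64 = 256
b[4] = 4*256 = 1024
b[5] = 4*1024 = 4096
b[6] = 4*4096 = 16384
b[7] = 4*16384 = 65536
Sum = 4 + 16 + 64 + 256 + 1024 + 4096 + 16384 + 65536 = 87380

87380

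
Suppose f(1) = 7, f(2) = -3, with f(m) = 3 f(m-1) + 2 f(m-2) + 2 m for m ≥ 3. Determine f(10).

80009

f(3) = 3(-3) + 2(7) + 6 = 11
f(4) = 3(11) + 2(-3) + 8 = 35
f(5) = 3(35) + 2(11) + 10 = 137
f(6) = 3(137) + 2(35) + 12 = 493
f(7) = 3(493) + 2(137) + 14 = 1767
f(8) = 3(1767) + 2(493) + 16 = 6303
f(9) = 3(6303) + 2(1767) + 18 = 22461
f(10) = 3(22461) + 2(6303) + 20 = 80009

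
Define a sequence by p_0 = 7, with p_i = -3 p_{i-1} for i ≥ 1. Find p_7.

p_1 = -3·7 = -21
p_2 = -3·(-21) = 63
p_3 = -3·63 = -189
p_4 = -3·(-189) = 567
p_5 = -3·567 = -1701
p_6 = -3·(-1701) = 5103
p_7 = -3·5103 = -15309

-15309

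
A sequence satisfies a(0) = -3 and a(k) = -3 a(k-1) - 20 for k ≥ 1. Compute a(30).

411782264189293

The fixed point is -20/(1 + 3) = -5, so a(k) + 5 = -3(a(k-1) + 5).
Hence a(k) = 2·(-3)^k - 5.
a(30) = 2·(-3)^{30} - 5 = 2·205891132094649 - 5 = 411782264189293.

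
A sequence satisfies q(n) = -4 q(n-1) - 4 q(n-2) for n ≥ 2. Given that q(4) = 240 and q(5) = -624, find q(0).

-3

Rearranging, q(n-2) = (q(n) + 4 q(n-1)) / -4.
q(3) = (-624 + 4*240) / -4 = 336/-4 = -84
q(2) = (240 + 4*(-84)) / -4 = -96/-4 = 24
q(1) = (-84 + 4*24) / -4 = 12/-4 = -3
q(0) = (24 + 4*(-3)) / -4 = 12/-4 = -3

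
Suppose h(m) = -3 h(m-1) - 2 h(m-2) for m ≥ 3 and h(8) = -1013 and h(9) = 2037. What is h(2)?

-5

Rearranging, h(m-2) = (h(m) + 3 h(m-1)) / -2.
h(7) = (2037 + 3*(-1013)) / -2 = -1002/-2 = 501
h(6) = (-1013 + 3*501) / -2 = 490/-2 = -245
h(5) = (501 + 3*(-245)) / -2 = -234/-2 = 117
h(4) = (-245 + 3*117) / -2 = 106/-2 = -53
h(3) = (117 + 3*(-53)) / -2 = -42/-2 = 21
h(2) = (-53 + 3*21) / -2 = 10/-2 = -5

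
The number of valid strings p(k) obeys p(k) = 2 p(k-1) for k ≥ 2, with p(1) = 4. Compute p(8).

512

p(2) = 2*4 = 8
p(3) = 2*8 = 16
p(4) = 2*16 = 32
p(5) = 2*32 = 64
p(6) = 2*64 = 128
p(7) = 2*128 = 256
p(8) = 2*256 = 512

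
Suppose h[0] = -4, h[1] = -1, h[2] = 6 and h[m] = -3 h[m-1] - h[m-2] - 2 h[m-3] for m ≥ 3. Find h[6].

h[3] = -3*6 - (-1) - 2*(-4) = -9
h[4] = -3*(-9) - 6 - 2*(-1) = 23
h[5] = -3*23 - (-9) - 2*6 = -72
h[6] = -3*(-72) - 23 - 2*(-9) = 211

211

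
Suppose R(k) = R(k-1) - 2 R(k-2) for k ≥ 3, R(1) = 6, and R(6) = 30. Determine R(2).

6

Let R(2) = y.
R(3) = -12 + y
R(4) = -12 - y
R(5) = 12 - 3y
R(6) = 36 - y
So 36 - y = 30, giving y = 6.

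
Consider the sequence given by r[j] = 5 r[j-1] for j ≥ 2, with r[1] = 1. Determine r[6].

3125

r[2] = 5*1 = 5
r[3] = 5*5 = 25
r[4] = 5*25 = 125
r[5] = 5*125 = 625
r[6] = 5*625 = 3125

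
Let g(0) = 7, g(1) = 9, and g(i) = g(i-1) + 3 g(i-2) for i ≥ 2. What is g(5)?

318

g(2) = 9 + 3*7 = 30
g(3) = 30 + 3*9 = 57
g(4) = 57 + 3*30 = 147
g(5) = 147 + 3*57 = 318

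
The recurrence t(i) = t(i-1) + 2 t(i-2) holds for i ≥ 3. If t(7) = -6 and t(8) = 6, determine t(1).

-6

Rearranging, t(i-2) = (t(i) - t(i-1)) / 2.
t(6) = (6 - (-6)) / 2 = 12/2 = 6
t(5) = (-6 - 6) / 2 = -12/2 = -6
t(4) = (6 - (-6)) / 2 = 12/2 = 6
t(3) = (-6 - 6) / 2 = -12/2 = -6
t(2) = (6 - (-6)) / 2 = 12/2 = 6
t(1) = (-6 - 6) / 2 = -12/2 = -6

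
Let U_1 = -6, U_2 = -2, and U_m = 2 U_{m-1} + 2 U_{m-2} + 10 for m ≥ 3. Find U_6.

U_3 = 2(-2) + 2(-6) + 10 = -6
U_4 = 2(-6) + 2(-2) + 10 = -6
U_5 = 2(-6) + 2(-6) + 10 = -14
U_6 = 2(-14) + 2(-6) + 10 = -30

-30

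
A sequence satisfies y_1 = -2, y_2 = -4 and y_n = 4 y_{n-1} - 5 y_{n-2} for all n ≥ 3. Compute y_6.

y_3 = 4*(-4) - 5*(-2) = -6
y_4 = 4*(-6) - 5*(-4) = -4
y_5 = 4*(-4) - 5*(-6) = 14
y_6 = 4*14 - 5*(-4) = 76

76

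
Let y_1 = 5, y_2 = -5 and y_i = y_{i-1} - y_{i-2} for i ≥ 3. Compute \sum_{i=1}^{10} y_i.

-15

y_3 = (-5) - 5 = -10
y_4 = (-10) - (-5) = -5
y_5 = (-5) - (-10) = 5
y_6 = 5 - (-5) = 10
y_7 = 10 - 5 = 5
y_8 = 5 - 10 = -5
y_9 = (-5) - 5 = -10
y_{10} = (-10) - (-5) = -5
Sum = 5 + (-5) + (-10) + (-5) + 5 + 10 + 5 + (-5) + (-10) + (-5) = -15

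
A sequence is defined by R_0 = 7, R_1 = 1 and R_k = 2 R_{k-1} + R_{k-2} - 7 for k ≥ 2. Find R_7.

R_2 = 2(1) + 7 - 7 = 2
R_3 = 2(2) + 1 - 7 = -2
R_4 = 2(-2) + 2 - 7 = -9
R_5 = 2(-9) + (-2) - 7 = -27
R_6 = 2(-27) + (-9) - 7 = -70
R_7 = 2(-70) + (-27) - 7 = -174

-174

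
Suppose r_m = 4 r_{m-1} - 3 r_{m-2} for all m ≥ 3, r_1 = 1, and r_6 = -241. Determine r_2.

-1

Let r_2 = w.
r_3 = -3 + 4w
r_4 = -12 + 13w
r_5 = -39 + 40w
r_6 = -120 + 121w
So -120 + 121w = -241, giving w = -1.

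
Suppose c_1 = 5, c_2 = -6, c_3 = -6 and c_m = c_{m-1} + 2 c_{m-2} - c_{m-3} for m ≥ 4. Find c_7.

c_4 = (-6) + 2·(-6) - 5 = -23
c_5 = (-23) + 2·(-6) - (-6) = -29
c_6 = (-29) + 2·(-23) - (-6) = -69
c_7 = (-69) + 2·(-29) - (-23) = -104

-104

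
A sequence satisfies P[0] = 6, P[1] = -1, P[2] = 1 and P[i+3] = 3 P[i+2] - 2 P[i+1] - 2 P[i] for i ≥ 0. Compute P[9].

P[3] = 3*1 - 2*(-1) - 2*6 = -7
P[4] = 3*(-7) - 2*1 - 2*(-1) = -21
P[5] = 3*(-21) - 2*(-7) - 2*1 = -51
P[6] = 3*(-51) - 2*(-21) - 2*(-7) = -97
P[7] = 3*(-97) - 2*(-51) - 2*(-21) = -147
P[8] = 3*(-147) - 2*(-97) - 2*(-51) = -145
P[9] = 3*(-145) - 2*(-147) - 2*(-97) = 53

53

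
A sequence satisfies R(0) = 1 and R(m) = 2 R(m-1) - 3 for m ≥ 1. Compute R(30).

The fixed point is -3/(1 - 2) = 3, so R(m) - 3 = 2(R(m-1) - 3).
Hence R(m) = -2·2^m + 3.
R(30) = -2·2^{30} + 3 = -2·1073741824 + 3 = -2147483645.

-2147483645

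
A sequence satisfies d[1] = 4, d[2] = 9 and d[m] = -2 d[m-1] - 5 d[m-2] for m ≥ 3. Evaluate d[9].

-4292

d[3] = -2·9 - 5·4 = -38
d[4] = -2·(-38) - 5·9 = 31
d[5] = -2·31 - 5·(-38) = 128
d[6] = -2·128 - 5·31 = -411
d[7] = -2·(-411) - 5·128 = 182
d[8] = -2·182 - 5·(-411) = 1691
d[9] = -2·1691 - 5·182 = -4292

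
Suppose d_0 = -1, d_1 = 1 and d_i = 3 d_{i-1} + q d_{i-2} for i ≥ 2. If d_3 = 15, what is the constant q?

-3

d_2 = 3 - q
d_3 = 9 - 2q
So 9 - 2q = 15, giving q = -3.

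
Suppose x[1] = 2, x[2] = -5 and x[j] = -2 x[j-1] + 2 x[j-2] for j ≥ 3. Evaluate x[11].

x[3] = -2(-5) + 2(2) = 14
x[4] = -2(14) + 2(-5) = -38
x[5] = -2(-38) + 2(14) = 104
x[6] = -2(104) + 2(-38) = -284
x[7] = -2(-284) + 2(104) = 776
x[8] = -2(776) + 2(-284) = -2120
x[9] = -2(-2120) + 2(776) = 5792
x[10] = -2(5792) + 2(-2120) = -15824
x[11] = -2(-15824) + 2(5792) = 43232

43232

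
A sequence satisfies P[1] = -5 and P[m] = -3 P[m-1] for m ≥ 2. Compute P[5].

-405

P[2] = -3*(-5) = 15
P[3] = -3*15 = -45
P[4] = -3*(-45) = 135
P[5] = -3*135 = -405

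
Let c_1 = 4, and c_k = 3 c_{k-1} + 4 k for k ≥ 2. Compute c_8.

19664

c_2 = 3*4 + 8 = 20
c_3 = 3*20 + 12 = 72
c_4 = 3*72 + 16 = 232
c_5 = 3*232 + 20 = 716
c_6 = 3*716 + 24 = 2172
c_7 = 3*2172 + 28 = 6544
c_8 = 3*6544 + 32 = 19664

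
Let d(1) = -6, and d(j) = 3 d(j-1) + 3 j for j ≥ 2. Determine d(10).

d(2) = 3·(-6) + 6 = -12
d(3) = 3·(-12) + 9 = -27
d(4) = 3·(-27) + 12 = -69
d(5) = 3·(-69) + 15 = -192
d(6) = 3·(-192) + 18 = -558
d(7) = 3·(-558) + 21 = -1653
d(8) = 3·(-1653) + 24 = -4935
d(9) = 3·(-4935) + 27 = -14778
d(10) = 3·(-14778) + 30 = -44304

-44304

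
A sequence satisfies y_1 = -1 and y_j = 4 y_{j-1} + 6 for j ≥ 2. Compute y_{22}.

4398046511102

The fixed point is 6/(1 - 4) = -2, so y_j + 2 = 4(y_{j-1} + 2).
Hence y_j = 1·4^{j-1} - 2.
y_{22} = 1·4^{21} - 2 = 1·4398046511104 - 2 = 4398046511102.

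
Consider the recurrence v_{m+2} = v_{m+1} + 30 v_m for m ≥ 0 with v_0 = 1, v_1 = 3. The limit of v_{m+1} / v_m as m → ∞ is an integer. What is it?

6

The characteristic equation is r^2 - r - 30 = 0, which factors as (r - 6)(r + 5) = 0.
So the roots are 6 and -5. Since |6| > |-5| and the coefficient of 6^m is non-zero, the ratio tends to 6.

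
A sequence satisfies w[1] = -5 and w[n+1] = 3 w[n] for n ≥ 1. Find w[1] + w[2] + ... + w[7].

w[2] = 3·(-5) = -15
w[3] = 3·(-15) = -45
w[4] = 3·(-45) = -135
w[5] = 3·(-135) = -405
w[6] = 3·(-405) = -1215
w[7] = 3·(-1215) = -3645
Sum = (-5) + (-15) + (-45) + (-135) + (-405) + (-1215) + (-3645) = -5465

-5465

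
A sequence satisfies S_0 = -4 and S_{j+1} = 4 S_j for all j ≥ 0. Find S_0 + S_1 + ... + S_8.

S_1 = 4*(-4) = -16
S_2 = 4*(-16) = -64
S_3 = 4*(-64) = -256
S_4 = 4*(-256) = -1024
S_5 = 4*(-1024) = -4096
S_6 = 4*(-4096) = -16384
S_7 = 4*(-16384) = -65536
S_8 = 4*(-65536) = -262144
Sum = (-4) + (-16) + (-64) + (-256) + (-1024) + (-4096) + (-16384) + (-65536) + (-262144) = -349524

-349524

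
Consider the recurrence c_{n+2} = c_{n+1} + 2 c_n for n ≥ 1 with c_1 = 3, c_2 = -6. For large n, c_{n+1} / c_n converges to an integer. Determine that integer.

The characteristic equation is r^2 - r - 2 = 0, which factors as (r - 2)(r + 1) = 0.
So the roots are 2 and -1. Since |2| > |-1| and the coefficient of 2^n is non-zero, the ratio tends to 2.

2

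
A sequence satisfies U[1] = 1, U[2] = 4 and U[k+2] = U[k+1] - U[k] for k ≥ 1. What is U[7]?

1

U[3] = 4 - 1 = 3
U[4] = 3 - 4 = -1
U[5] = (-1) - 3 = -4
U[6] = (-4) - (-1) = -3
U[7] = (-3) - (-4) = 1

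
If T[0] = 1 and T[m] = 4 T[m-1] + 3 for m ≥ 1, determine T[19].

549755813887

The fixed point is 3/(1 - 4) = -1, so T[m] + 1 = 4(T[m-1] + 1).
Hence T[m] = 2·4^m - 1.
T[19] = 2·4^{19} - 1 = 2·274877906944 - 1 = 549755813887.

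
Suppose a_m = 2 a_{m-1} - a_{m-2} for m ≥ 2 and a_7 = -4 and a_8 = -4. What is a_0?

Rearranging, a_{m-2} = -(a_m - 2 a_{m-1}).
a_6 = -(-4 - 2·(-4)) = -4
a_5 = -(-4 - 2·(-4)) = -4
a_4 = -(-4 - 2·(-4)) = -4
a_3 = -(-4 - 2·(-4)) = -4
a_2 = -(-4 - 2·(-4)) = -4
a_1 = -(-4 - 2·(-4)) = -4
a_0 = -(-4 - 2·(-4)) = -4

-4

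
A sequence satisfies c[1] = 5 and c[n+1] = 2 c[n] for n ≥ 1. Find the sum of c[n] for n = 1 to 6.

c[2] = 2·5 = 10
c[3] = 2·10 = 20
c[4] = 2·20 = 40
c[5] = 2·40 = 80
c[6] = 2·80 = 160
Sum = 5 + 10 + 20 + 40 + 80 + 160 = 315

315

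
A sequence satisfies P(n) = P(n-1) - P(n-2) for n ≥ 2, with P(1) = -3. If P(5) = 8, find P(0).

Let P(0) = v.
P(2) = -3 - v
P(3) = -v
P(4) = 3
P(5) = 3 + v
So 3 + v = 8, giving v = 5.

5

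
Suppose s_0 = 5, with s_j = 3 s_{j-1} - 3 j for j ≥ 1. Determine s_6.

s_1 = 3·5 - 3 = 12
s_2 = 3·12 - 6 = 30
s_3 = 3·30 - 9 = 81
s_4 = 3·81 - 12 = 231
s_5 = 3·231 - 15 = 678
s_6 = 3·678 - 18 = 2016

2016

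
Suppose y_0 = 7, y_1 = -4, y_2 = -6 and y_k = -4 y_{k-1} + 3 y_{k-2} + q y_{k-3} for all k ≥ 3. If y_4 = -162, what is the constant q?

y_3 = 12 + 7q
y_4 = -66 - 32q
So -66 - 32q = -162, giving q = 3.

3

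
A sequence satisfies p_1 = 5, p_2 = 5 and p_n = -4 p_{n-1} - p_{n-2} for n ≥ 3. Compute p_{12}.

3580175

p_3 = -4(5) - 5 = -25
p_4 = -4(-25) - 5 = 95
p_5 = -4(95) - (-25) = -355
p_6 = -4(-355) - 95 = 1325
p_7 = -4(1325) - (-355) = -4945
p_8 = -4(-4945) - 1325 = 18455
p_9 = -4(18455) - (-4945) = -68875
p_{10} = -4(-68875) - 18455 = 257045
p_{11} = -4(257045) - (-68875) = -959305
p_{12} = -4(-959305) - 257045 = 3580175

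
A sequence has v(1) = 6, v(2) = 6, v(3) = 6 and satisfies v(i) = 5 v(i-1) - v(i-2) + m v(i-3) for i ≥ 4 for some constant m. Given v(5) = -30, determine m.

-4

v(4) = 24 + 6m
v(5) = 114 + 36m
So 114 + 36m = -30, giving m = -4.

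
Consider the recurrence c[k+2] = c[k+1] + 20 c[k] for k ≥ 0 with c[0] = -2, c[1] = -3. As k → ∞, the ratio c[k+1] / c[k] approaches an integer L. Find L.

5

The characteristic equation is r^2 - r - 20 = 0, which factors as (r - 5)(r + 4) = 0.
So the roots are 5 and -4. Since |5| > |-4| and the coefficient of 5^k is non-zero, the ratio tends to 5.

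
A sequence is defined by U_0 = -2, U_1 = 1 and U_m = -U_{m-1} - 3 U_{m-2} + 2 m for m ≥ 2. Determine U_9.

U_2 = -1 - 3*(-2) + 4 = 9
U_3 = -9 - 3*1 + 6 = -6
U_4 = -(-6) - 3*9 + 8 = -13
U_5 = -(-13) - 3*(-6) + 10 = 41
U_6 = -41 - 3*(-13) + 12 = 10
U_7 = -10 - 3*41 + 14 = -119
U_8 = -(-119) - 3*10 + 16 = 105
U_9 = -105 - 3*(-119) + 18 = 270

270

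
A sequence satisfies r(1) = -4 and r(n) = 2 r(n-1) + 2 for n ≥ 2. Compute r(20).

The fixed point is 2/(1 - 2) = -2, so r(n) + 2 = 2(r(n-1) + 2).
Hence r(n) = -2·2^{n-1} - 2.
r(20) = -2·2^{19} - 2 = -2·524288 - 2 = -1048578.

-1048578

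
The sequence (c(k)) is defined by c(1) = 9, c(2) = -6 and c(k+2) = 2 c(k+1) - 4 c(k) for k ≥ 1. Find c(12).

24576

c(3) = 2(-6) - 4(9) = -48
c(4) = 2(-48) - 4(-6) = -72
c(5) = 2(-72) - 4(-48) = 48
c(6) = 2(48) - 4(-72) = 384
c(7) = 2(384) - 4(48) = 576
c(8) = 2(576) - 4(384) = -384
c(9) = 2(-384) - 4(576) = -3072
c(10) = 2(-3072) - 4(-384) = -4608
c(11) = 2(-4608) - 4(-3072) = 3072
c(12) = 2(3072) - 4(-4608) = 24576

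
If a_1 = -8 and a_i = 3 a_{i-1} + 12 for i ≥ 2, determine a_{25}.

The fixed point is 12/(1 - 3) = -6, so a_i + 6 = 3(a_{i-1} + 6).
Hence a_i = -2·3^{i-1} - 6.
a_{25} = -2·3^{24} - 6 = -2·282429536481 - 6 = -564859072968.

-564859072968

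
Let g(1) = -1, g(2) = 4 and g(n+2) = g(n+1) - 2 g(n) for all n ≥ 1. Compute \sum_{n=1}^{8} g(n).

g(3) = 4 - 2·(-1) = 6
g(4) = 6 - 2·4 = -2
g(5) = (-2) - 2·6 = -14
g(6) = (-14) - 2·(-2) = -10
g(7) = (-10) - 2·(-14) = 18
g(8) = 18 - 2·(-10) = 38
Sum = (-1) + 4 + 6 + (-2) + (-14) + (-10) + 18 + 38 = 39

39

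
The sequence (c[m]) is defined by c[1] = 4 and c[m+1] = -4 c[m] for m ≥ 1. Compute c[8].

-65536

c[2] = -4*4 = -16
c[3] = -4*(-16) = 64
c[4] = -4*64 = -256
c[5] = -4*(-256) = 1024
c[6] = -4*1024 = -4096
c[7] = -4*(-4096) = 16384
c[8] = -4*16384 = -65536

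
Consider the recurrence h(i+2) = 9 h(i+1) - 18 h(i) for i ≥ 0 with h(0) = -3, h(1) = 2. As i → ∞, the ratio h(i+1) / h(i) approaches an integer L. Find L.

The characteristic equation is r^2 - 9r + 18 = 0, which factors as (r - 6)(r - 3) = 0.
So the roots are 6 and 3. Since |6| > |3| and the coefficient of 6^i is non-zero, the ratio tends to 6.

6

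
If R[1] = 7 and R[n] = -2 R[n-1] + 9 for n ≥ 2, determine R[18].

The fixed point is 9/(1 + 2) = 3, so R[n] - 3 = -2(R[n-1] - 3).
Hence R[n] = 4·(-2)^{n-1} + 3.
R[18] = 4·(-2)^{17} + 3 = 4·-131072 + 3 = -524285.

-524285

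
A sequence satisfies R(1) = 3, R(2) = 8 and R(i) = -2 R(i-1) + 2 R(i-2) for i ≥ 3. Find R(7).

R(3) = -2·8 + 2·3 = -10
R(4) = -2·(-10) + 2·8 = 36
R(5) = -2·36 + 2·(-10) = -92
R(6) = -2·(-92) + 2·36 = 256
R(7) = -2·256 + 2·(-92) = -696

-696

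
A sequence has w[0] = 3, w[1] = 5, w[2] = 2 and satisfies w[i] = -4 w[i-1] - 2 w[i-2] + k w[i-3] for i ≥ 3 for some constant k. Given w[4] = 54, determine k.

2

w[3] = -18 + 3k
w[4] = 68 - 7k
So 68 - 7k = 54, giving k = 2.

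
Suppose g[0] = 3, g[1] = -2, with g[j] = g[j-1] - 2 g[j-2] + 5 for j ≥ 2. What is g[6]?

g[2] = (-2) - 2·3 + 5 = -3
g[3] = (-3) - 2·(-2) + 5 = 6
g[4] = 6 - 2·(-3) + 5 = 17
g[5] = 17 - 2·6 + 5 = 10
g[6] = 10 - 2·17 + 5 = -19

-19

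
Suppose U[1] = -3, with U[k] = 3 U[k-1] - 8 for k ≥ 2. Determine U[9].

U[2] = 3(-3) - 8 = -17
U[3] = 3(-17) - 8 = -59
U[4] = 3(-59) - 8 = -185
U[5] = 3(-185) - 8 = -563
U[6] = 3(-563) - 8 = -1697
U[7] = 3(-1697) - 8 = -5099
U[8] = 3(-5099) - 8 = -15305
U[9] = 3(-15305) - 8 = -45923

-45923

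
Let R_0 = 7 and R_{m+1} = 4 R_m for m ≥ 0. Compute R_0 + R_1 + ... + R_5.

9555

R_1 = 4·7 = 28
R_2 = 4·28 = 112
R_3 = 4·112 = 448
R_4 = 4·448 = 1792
R_5 = 4·1792 = 7168
Sum = 7 + 28 + 112 + 448 + 1792 + 7168 = 9555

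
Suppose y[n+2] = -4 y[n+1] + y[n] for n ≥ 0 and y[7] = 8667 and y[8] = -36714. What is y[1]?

3

Rearranging, y[n-2] = y[n] + 4 y[n-1].
y[6] = -36714 + 4·8667 = -2046
y[5] = 8667 + 4·(-2046) = 483
y[4] = -2046 + 4·483 = -114
y[3] = 483 + 4·(-114) = 27
y[2] = -114 + 4·27 = -6
y[1] = 27 + 4·(-6) = 3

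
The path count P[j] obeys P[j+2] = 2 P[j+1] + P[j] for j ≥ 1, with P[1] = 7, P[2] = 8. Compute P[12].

P[3] = 2·8 + 7 = 23
P[4] = 2·23 + 8 = 54
P[5] = 2·54 + 23 = 131
P[6] = 2·131 + 54 = 316
P[7] = 2·316 + 131 = 763
P[8] = 2·763 + 316 = 1842
P[9] = 2·1842 + 763 = 4447
P[10] = 2·4447 + 1842 = 10736
P[11] = 2·10736 + 4447 = 25919
P[12] = 2·25919 + 10736 = 62574

62574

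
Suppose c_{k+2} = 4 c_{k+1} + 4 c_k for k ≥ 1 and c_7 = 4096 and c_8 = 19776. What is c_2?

Rearranging, c_{k-2} = (c_k - 4 c_{k-1}) / 4.
c_6 = (19776 - 4·4096) / 4 = 3392/4 = 848
c_5 = (4096 - 4·848) / 4 = 704/4 = 176
c_4 = (848 - 4·176) / 4 = 144/4 = 36
c_3 = (176 - 4·36) / 4 = 32/4 = 8
c_2 = (36 - 4·8) / 4 = 4/4 = 1

1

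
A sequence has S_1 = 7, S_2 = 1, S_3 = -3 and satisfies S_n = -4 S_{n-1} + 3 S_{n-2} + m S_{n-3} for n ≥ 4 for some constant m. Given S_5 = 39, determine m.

S_4 = 15 + 7m
S_5 = -69 - 27m
So -69 - 27m = 39, giving m = -4.

-4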